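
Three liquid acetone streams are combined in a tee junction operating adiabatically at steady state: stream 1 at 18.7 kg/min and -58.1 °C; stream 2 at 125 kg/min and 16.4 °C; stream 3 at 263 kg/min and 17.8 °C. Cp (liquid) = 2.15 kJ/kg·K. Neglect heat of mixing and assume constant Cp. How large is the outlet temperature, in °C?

Adiabatic, steady state ⇒ Σ ṁᵢCp,ᵢ(T_out − Tᵢ) = 0
T_out = Σ ṁᵢCp,ᵢTᵢ / Σ ṁᵢCp,ᵢ
      = 12137 / 874.4 = 13.88 °C

T_out = 13.9 °C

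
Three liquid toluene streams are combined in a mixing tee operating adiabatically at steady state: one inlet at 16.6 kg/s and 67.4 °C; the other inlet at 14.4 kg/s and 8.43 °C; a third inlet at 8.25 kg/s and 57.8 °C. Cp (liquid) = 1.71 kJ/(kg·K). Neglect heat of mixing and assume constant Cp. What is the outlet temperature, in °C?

T_out = 43.7 °C

No heat crosses the boundary, so H_out = H_in.
T_out = Σ ṁᵢCp,ᵢTᵢ / Σ ṁᵢCp,ᵢ
      = 2936.2 / 67.118 = 43.747 °C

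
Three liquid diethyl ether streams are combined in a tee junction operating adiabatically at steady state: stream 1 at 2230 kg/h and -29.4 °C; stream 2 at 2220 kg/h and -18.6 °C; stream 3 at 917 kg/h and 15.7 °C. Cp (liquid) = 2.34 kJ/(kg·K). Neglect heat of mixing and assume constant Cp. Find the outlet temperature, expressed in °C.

T_out = -17.2 °C

No heat crosses the boundary, so H_out = H_in.
Σ ṁᵢCp,ᵢTᵢ = 2230×2.34×-29.4 + 2220×2.34×-18.6 + 917×2.34×15.7 = -216350
Σ ṁᵢCp,ᵢ = 2230×2.34 + 2220×2.34 + 917×2.34 = 12559
T_out = -216350 / 12559 = -17.227 °C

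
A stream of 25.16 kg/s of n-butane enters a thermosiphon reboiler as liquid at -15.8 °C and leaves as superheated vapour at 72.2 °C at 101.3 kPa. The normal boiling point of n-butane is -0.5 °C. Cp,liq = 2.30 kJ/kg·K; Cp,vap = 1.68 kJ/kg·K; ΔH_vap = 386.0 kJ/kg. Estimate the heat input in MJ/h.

Q = 49200 MJ/h

liquid -15.8→-0.5 °C: 35.19 kJ/kg
vaporisation at -0.5 °C: 386 kJ/kg
vapour -0.5→72.2 °C: 122.14 kJ/kg
Δh = 35.19 + 386 + 122.14 = 543.33 kJ/kg
Q = ṁ·Δh = 25.16 kg/s × 543.33 kJ/kg = 13670 kJ/s
|Q| = 13670 kW = 49212 MJ/h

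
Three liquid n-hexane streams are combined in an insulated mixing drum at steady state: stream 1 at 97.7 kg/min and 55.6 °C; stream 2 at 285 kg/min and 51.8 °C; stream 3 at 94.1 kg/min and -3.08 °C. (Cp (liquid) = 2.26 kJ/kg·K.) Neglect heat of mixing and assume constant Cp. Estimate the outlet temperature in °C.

T_out = 41.7 °C

No heat crosses the boundary, so H_out = H_in.
Σ ṁᵢCp,ᵢTᵢ = 97.7×2.26×55.6 + 285×2.26×51.8 + 94.1×2.26×-3.08 = 44986
Σ ṁᵢCp,ᵢ = 97.7×2.26 + 285×2.26 + 94.1×2.26 = 1077.6
T_out = 44986 / 1077.6 = 41.748 °C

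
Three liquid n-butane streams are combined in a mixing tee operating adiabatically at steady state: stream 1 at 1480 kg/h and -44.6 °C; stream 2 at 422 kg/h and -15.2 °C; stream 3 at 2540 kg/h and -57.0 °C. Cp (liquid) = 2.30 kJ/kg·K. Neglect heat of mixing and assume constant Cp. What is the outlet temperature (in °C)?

Energy balance with Q = 0: Σ ṁᵢCp,ᵢ(T_out − Tᵢ) = 0
Σ ṁᵢCp,ᵢTᵢ = 1480×2.30×-44.6 + 422×2.30×-15.2 + 2540×2.30×-57.0 = -499570
Σ ṁᵢCp,ᵢ = 1480×2.30 + 422×2.30 + 2540×2.30 = 10217
T_out = -499570 / 10217 = -48.897 °C

T_out = -48.9 °C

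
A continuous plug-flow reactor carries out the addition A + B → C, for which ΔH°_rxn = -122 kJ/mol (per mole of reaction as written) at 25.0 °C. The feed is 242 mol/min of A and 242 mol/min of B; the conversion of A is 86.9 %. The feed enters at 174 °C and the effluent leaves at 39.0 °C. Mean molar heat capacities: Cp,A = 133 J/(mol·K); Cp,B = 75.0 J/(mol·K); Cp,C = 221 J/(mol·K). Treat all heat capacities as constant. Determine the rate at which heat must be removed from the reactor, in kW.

Extent of reaction ξ = 0.869 × 242 = 210.3 mol/min
Reaction term: ξ·ΔH°_rxn = 210.3 × -122 = -25656 kJ/min
Sensible, feed 174→25 °C: -7500.1 kJ/min
Outlet flows (mol/min): A 31.702, B 31.702, C 210.3
Sensible, products 25→39.0 °C: 742.98 kJ/min
Q = ΔH = -32413 kJ/min = -540.22 kW
Heat removed = 540.22 kW

Q_out = 540 kW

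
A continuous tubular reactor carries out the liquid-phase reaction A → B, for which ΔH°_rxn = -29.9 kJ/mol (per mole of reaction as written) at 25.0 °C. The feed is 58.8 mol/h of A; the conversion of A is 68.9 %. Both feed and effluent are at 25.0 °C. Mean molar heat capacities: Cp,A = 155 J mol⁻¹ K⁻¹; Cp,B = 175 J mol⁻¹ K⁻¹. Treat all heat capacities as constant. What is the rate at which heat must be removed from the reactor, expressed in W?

Q_out = 336 W

Extent of reaction ξ = 0.689 × 58.8 = 40.513 mol/h
Reaction term: ξ·ΔH°_rxn = 40.513 × -29.9 = -1211.3 kJ/h
Q = ΔH = -1211.3 kJ/h = -0.33648 kW
Heat removed = 336.48 W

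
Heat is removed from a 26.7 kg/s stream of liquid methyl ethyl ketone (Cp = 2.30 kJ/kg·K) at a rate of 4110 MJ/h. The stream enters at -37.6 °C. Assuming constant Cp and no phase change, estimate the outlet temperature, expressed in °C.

T_out = -56.2 °C

Q = 4110 MJ/h = 1141.7 kJ/s
ΔT = Q/(ṁ·Cp) = 1141.7/(26.7×2.30) = 18.591 K
T_out = -37.6 − 18.591 = -56.191 °C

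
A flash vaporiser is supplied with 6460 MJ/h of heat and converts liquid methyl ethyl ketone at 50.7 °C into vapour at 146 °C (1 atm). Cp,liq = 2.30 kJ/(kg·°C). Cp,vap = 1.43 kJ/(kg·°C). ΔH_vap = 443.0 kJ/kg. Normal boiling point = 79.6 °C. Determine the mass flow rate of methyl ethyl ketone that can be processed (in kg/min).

Δh = 2.30×(79.6−50.7) + 443.0 + 1.43×(146−79.6) = 604.42 kJ/kg
Q = 6460 MJ/h = 1794.4 kJ/s = 107670 kJ/min
ṁ = Q/Δh = 107670 / 604.42 = 178.13 kg/min

ṁ = 178 kg/min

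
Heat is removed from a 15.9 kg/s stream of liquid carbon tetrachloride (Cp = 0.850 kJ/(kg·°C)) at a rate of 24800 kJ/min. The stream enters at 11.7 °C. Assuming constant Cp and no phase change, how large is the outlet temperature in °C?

T_out = -18.9 °C

Q = 24800 kJ/min = 413.33 kJ/s
ΔT = Q/(ṁ·Cp) = 413.33/(15.9×0.850) = 30.583 K
T_out = 11.7 − 30.583 = -18.883 °C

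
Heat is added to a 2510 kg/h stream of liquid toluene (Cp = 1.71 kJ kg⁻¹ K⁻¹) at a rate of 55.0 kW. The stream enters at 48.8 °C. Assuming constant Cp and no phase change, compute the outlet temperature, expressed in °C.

T_out = 94.9 °C

Q = 55.0 kW = 198000 kJ/h
ΔT = Q/(ṁ·Cp) = 198000/(2510×1.71) = 46.131 K
T_out = 48.8 + 46.131 = 94.931 °C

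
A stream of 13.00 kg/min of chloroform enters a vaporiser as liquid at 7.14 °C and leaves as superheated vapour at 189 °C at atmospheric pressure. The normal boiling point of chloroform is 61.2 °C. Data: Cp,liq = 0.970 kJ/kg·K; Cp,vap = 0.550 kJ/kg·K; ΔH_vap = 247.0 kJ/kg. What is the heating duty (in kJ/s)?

Q = 80.1 kJ/s

liquid 7.14→61.2 °C: 52.438 kJ/kg
vaporisation at 61.2 °C: 247 kJ/kg
vapour 61.2→189 °C: 70.29 kJ/kg
Δh = 52.438 + 247 + 70.29 = 369.73 kJ/kg
Q = ṁ·Δh = 13.00 kg/min × 369.73 kJ/kg = 4806.5 kJ/min
|Q| = 80.108 kW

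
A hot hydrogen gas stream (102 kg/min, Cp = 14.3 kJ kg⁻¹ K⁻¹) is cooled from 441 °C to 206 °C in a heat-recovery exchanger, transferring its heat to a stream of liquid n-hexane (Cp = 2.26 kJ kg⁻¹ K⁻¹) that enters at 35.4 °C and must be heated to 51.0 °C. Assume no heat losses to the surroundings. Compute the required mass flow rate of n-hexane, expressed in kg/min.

Heat released by hot stream: Q = 102 × 14.3 × (441 − 206) = 342770 kJ/min
Energy balance on cold side (adiabatic exchanger): Q = ṁ_c·Cp_c·(T_c,out − T_c,in)
ṁ_c = 342770 / [2.26 × (51.0 − 35.4)] = 9722.3 kg/min

ṁ_c = 9720 kg/min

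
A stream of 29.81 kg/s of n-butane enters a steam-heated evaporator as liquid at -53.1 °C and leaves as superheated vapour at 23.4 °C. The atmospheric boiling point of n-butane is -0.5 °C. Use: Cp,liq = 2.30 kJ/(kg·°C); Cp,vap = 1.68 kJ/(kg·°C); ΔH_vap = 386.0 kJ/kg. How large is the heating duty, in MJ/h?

liquid -53.1→-0.5 °C: 120.98 kJ/kg
vaporisation at -0.5 °C: 386 kJ/kg
vapour -0.5→23.4 °C: 40.152 kJ/kg
Δh = 120.98 + 386 + 40.152 = 547.13 kJ/kg
Q = ṁ·Δh = 29.81 kg/s × 547.13 kJ/kg = 16310 kJ/s
|Q| = 16310 kW = 58716 MJ/h

Q = 58700 MJ/h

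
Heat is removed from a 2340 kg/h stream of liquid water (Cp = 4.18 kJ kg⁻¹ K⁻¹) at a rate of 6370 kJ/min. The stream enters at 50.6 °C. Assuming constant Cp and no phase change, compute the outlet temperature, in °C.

T_out = 11.5 °C

Q = 6370 kJ/min = 382200 kJ/h
ΔT = Q/(ṁ·Cp) = 382200/(2340×4.18) = 39.075 K
T_out = 50.6 − 39.075 = 11.525 °C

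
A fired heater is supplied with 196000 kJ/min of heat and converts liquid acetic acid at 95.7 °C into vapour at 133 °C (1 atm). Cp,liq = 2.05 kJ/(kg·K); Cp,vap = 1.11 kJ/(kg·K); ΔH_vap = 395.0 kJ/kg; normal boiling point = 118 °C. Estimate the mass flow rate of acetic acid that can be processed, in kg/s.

ṁ = 7.14 kg/s

Δh = 2.05×(118−95.7) + 395.0 + 1.11×(133−118) = 457.36 kJ/kg
Q = 196000 kJ/min = 3266.7 kJ/s = 3266.7 kJ/s
ṁ = Q/Δh = 3266.7 / 457.36 = 7.1424 kg/s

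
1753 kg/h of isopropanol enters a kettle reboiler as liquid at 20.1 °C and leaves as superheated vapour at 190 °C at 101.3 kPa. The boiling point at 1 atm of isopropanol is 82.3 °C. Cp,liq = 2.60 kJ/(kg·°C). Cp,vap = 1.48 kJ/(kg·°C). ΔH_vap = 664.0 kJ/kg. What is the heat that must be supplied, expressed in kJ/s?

Q = 480 kJ/s

liquid 20.1→82.3 °C: 161.72 kJ/kg
vaporisation at 82.3 °C: 664 kJ/kg
vapour 82.3→190 °C: 159.4 kJ/kg
Δh = 161.72 + 664 + 159.4 = 985.12 kJ/kg
Q = ṁ·Δh = 1753 kg/h × 985.12 kJ/kg = 1.7269e+06 kJ/h
|Q| = 479.7 kW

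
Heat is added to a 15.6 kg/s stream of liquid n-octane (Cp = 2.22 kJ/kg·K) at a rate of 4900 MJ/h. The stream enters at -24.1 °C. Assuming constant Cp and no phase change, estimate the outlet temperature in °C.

T_out = 15.2 °C

Q = 4900 MJ/h = 1361.1 kJ/s
ΔT = Q/(ṁ·Cp) = 1361.1/(15.6×2.22) = 39.302 K
T_out = -24.1 + 39.302 = 15.202 °C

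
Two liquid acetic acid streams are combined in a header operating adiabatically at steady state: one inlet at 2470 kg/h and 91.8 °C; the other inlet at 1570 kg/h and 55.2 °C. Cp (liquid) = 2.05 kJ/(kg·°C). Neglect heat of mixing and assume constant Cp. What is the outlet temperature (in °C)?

Energy balance with Q = 0: Σ ṁᵢCp,ᵢ(T_out − Tᵢ) = 0
T_out = Σ ṁᵢCp,ᵢTᵢ / Σ ṁᵢCp,ᵢ
      = 642490 / 8282 = 77.577 °C

T_out = 77.6 °C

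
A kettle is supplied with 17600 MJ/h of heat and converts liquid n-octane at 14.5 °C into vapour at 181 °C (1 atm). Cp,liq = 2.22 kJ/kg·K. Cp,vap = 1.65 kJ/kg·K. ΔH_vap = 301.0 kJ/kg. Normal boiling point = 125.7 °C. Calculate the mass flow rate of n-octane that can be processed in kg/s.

Δh = 2.22×(125.7−14.5) + 301.0 + 1.65×(181−125.7) = 639.11 kJ/kg
Q = 17600 MJ/h = 4888.9 kJ/s = 4888.9 kJ/s
ṁ = Q/Δh = 4888.9 / 639.11 = 7.6495 kg/s

ṁ = 7.65 kg/s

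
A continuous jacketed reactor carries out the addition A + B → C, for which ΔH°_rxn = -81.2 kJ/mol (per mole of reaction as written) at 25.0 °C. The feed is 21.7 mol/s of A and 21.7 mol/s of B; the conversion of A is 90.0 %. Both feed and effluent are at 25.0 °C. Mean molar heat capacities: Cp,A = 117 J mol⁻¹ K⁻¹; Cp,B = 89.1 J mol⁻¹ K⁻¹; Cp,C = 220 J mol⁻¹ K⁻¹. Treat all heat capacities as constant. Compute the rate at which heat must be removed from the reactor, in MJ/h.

Extent of reaction ξ = 0.900 × 21.7 = 19.53 mol/s
Reaction term: ξ·ΔH°_rxn = 19.53 × -81.2 = -1585.8 kJ/s
Q = ΔH = -1585.8 kJ/s = -1585.8 kW
Heat removed = 5709 MJ/h

Q_out = 5710 MJ/h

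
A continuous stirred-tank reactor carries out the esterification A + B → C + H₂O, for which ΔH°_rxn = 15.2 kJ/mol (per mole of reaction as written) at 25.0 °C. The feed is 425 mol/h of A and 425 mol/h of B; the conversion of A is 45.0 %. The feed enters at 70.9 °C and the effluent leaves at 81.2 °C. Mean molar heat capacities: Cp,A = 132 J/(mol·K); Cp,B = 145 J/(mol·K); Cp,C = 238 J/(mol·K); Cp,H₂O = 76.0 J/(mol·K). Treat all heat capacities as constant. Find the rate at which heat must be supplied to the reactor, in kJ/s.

Q_in = 1.25 kJ/s

Extent of reaction ξ = 0.450 × 425 = 191.25 mol/h
Reaction term: ξ·ΔH°_rxn = 191.25 × 15.2 = 2907 kJ/h
Sensible, feed 70.9→25 °C: -5403.6 kJ/h
Outlet flows (mol/h): A 233.75, B 233.75, C 191.25, H₂O 191.25
Sensible, products 25→81.2 °C: 7013.8 kJ/h
Q = ΔH = 4517.3 kJ/h = 1.2548 kW
Heat supplied = 1.2548 kJ/s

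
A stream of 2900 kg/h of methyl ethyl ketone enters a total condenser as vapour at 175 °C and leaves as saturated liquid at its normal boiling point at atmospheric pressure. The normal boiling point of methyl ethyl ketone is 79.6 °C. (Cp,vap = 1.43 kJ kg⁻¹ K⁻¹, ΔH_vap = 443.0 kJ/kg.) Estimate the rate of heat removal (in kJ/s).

Q_c = 467 kJ/s

vapour 175→79.6 °C: -136.42 kJ/kg
condensation at 79.6 °C: -443 kJ/kg
Δh = -136.42 + -443 = -579.42 kJ/kg
Q = ṁ·Δh = 2900 kg/h × -579.42 kJ/kg = -1.6803e+06 kJ/h
|Q| = 466.76 kW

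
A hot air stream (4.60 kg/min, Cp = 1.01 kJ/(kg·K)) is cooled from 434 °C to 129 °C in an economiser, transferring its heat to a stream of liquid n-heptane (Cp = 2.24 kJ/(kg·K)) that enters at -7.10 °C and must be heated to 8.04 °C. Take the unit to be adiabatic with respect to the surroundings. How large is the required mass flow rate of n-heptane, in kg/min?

Heat released by hot stream: Q = 4.60 × 1.01 × (434 − 129) = 1417 kJ/min
Energy balance on cold side (adiabatic exchanger): Q = ṁ_c·Cp_c·(T_c,out − T_c,in)
ṁ_c = 1417 / [2.24 × (8.04 − -7.10)] = 41.784 kg/min

ṁ_c = 41.8 kg/min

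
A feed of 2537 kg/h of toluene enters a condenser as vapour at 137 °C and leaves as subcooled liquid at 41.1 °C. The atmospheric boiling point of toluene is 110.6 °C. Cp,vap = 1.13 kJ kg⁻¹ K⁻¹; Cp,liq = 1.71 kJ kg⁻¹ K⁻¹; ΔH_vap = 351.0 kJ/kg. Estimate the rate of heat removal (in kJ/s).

Q_c = 352 kJ/s

vapour 137→110.6 °C: -29.832 kJ/kg
condensation at 110.6 °C: -351 kJ/kg
liquid 110.6→41.1 °C: -118.84 kJ/kg
Δh = -29.832 + -351 + -118.84 = -499.68 kJ/kg
Q = ṁ·Δh = 2537 kg/h × -499.68 kJ/kg = -1.2677e+06 kJ/h
|Q| = 352.13 kW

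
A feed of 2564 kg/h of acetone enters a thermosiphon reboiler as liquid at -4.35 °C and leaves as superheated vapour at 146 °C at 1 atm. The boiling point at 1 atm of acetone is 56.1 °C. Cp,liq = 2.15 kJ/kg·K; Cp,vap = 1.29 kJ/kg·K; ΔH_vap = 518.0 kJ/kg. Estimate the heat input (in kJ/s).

Q = 544 kJ/s

liquid -4.35→56.1 °C: 129.97 kJ/kg
vaporisation at 56.1 °C: 518 kJ/kg
vapour 56.1→146 °C: 115.97 kJ/kg
Δh = 129.97 + 518 + 115.97 = 763.94 kJ/kg
Q = ṁ·Δh = 2564 kg/h × 763.94 kJ/kg = 1.9587e+06 kJ/h
|Q| = 544.09 kW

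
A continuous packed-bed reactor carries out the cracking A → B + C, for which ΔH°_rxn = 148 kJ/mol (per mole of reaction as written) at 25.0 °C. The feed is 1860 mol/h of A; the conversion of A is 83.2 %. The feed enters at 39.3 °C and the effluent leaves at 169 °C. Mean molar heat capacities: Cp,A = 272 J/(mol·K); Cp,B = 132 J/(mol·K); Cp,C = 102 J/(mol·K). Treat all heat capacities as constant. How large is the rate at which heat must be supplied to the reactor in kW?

Extent of reaction ξ = 0.832 × 1860 = 1547.5 mol/h
Reaction term: ξ·ΔH°_rxn = 1547.5 × 148 = 229030 kJ/h
Sensible, feed 39.3→25 °C: -7234.7 kJ/h
Outlet flows (mol/h): A 312.48, B 1547.5, C 1547.5
Sensible, products 25→169 °C: 64384 kJ/h
Q = ΔH = 286180 kJ/h = 79.495 kW
Heat supplied = 79.495 kW

Q_in = 79.5 kW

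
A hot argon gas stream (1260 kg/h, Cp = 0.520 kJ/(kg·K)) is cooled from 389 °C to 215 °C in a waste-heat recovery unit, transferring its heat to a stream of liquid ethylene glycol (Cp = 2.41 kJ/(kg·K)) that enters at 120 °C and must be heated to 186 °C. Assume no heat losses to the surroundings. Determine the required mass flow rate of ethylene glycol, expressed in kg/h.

ṁ_c = 717 kg/h

Heat released by hot stream: Q = 1260 × 0.520 × (389 − 215) = 114000 kJ/h
Energy balance on cold side (adiabatic exchanger): Q = ṁ_c·Cp_c·(T_c,out − T_c,in)
ṁ_c = 114000 / [2.41 × (186 − 120)] = 716.74 kg/h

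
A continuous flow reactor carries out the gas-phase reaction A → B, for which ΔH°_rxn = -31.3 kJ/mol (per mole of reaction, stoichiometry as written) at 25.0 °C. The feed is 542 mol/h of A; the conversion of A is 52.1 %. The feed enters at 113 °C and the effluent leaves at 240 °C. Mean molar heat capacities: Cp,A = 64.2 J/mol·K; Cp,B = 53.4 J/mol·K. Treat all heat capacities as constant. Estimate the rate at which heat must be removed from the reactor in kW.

Extent of reaction ξ = 0.521 × 542 = 282.38 mol/h
Reaction term: ξ·ΔH°_rxn = 282.38 × -31.3 = -8838.6 kJ/h
Sensible, feed 113→25 °C: -3062.1 kJ/h
Outlet flows (mol/h): A 259.62, B 282.38
Sensible, products 25→240 °C: 6825.5 kJ/h
Q = ΔH = -5075.1 kJ/h = -1.4098 kW
Heat removed = 1.4098 kW

Q_out = 1.41 kW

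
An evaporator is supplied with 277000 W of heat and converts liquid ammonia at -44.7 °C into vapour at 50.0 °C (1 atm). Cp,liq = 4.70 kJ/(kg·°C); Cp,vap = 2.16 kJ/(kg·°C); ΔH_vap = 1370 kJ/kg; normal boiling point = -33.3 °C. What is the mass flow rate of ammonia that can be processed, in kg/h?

ṁ = 622 kg/h

Δh = 4.70×(-33.3−-44.7) + 1370 + 2.16×(50.0−-33.3) = 1603.5 kJ/kg
Q = 277000 W = 277 kJ/s = 997200 kJ/h
ṁ = Q/Δh = 997200 / 1603.5 = 621.89 kg/h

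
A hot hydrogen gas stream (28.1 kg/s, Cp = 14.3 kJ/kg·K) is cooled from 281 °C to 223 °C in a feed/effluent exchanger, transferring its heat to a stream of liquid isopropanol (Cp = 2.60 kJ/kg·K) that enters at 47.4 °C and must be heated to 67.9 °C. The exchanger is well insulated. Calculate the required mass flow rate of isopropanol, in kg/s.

ṁ_c = 437 kg/s

Heat released by hot stream: Q = 28.1 × 14.3 × (281 − 223) = 23306 kJ/s
Energy balance on cold side (adiabatic exchanger): Q = ṁ_c·Cp_c·(T_c,out − T_c,in)
ṁ_c = 23306 / [2.60 × (67.9 − 47.4)] = 437.26 kg/s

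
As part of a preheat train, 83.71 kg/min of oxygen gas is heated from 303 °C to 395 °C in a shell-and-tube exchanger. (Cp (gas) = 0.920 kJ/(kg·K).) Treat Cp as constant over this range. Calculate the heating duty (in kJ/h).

Q = 425000 kJ/h

Q = ṁ·Cp·ΔT = 83.71 × 0.920 × (395 − 303) = 7085.2 kJ/min
Converting: 7085.2 / 60 s = 118.09 kW
Heating duty = 425110 kJ/h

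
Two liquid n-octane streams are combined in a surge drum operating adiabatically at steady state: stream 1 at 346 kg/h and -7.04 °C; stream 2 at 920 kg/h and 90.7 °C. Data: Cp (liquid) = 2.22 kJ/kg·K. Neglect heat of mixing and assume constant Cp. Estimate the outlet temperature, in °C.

Adiabatic, steady state ⇒ Σ ṁᵢCp,ᵢ(T_out − Tᵢ) = 0
T_out = Σ ṁᵢCp,ᵢTᵢ / Σ ṁᵢCp,ᵢ
      = 179840 / 2810.5 = 63.987 °C

T_out = 64.0 °C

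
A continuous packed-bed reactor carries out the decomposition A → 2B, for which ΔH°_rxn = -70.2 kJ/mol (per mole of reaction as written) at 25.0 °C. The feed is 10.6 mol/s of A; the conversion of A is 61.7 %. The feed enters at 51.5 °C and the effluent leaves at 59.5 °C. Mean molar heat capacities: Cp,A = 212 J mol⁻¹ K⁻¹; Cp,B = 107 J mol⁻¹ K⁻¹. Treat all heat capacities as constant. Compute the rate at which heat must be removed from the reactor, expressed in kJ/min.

Extent of reaction ξ = 0.617 × 10.6 = 6.5402 mol/s
Reaction term: ξ·ΔH°_rxn = 6.5402 × -70.2 = -459.12 kJ/s
Sensible, feed 51.5→25 °C: -59.551 kJ/s
Outlet flows (mol/s): A 4.0598, B 13.08
Sensible, products 25→59.5 °C: 77.98 kJ/s
Q = ΔH = -440.69 kJ/s = -440.69 kW
Heat removed = 26442 kJ/min

Q_out = 26400 kJ/min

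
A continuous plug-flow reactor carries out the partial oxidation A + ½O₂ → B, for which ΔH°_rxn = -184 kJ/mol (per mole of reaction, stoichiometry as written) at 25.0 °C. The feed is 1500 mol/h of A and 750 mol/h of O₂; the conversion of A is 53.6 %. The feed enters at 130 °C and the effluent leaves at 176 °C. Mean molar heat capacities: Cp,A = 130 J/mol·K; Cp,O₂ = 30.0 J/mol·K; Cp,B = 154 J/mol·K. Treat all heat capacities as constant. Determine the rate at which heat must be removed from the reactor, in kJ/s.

Q_out = 38.0 kJ/s

Extent of reaction ξ = 0.536 × 1500 = 804 mol/h
Reaction term: ξ·ΔH°_rxn = 804 × -184 = -147940 kJ/h
Sensible, feed 130→25 °C: -22838 kJ/h
Outlet flows (mol/h): A 696, O₂ 348, B 804
Sensible, products 25→176 °C: 33935 kJ/h
Q = ΔH = -136840 kJ/h = -38.011 kW
Heat removed = 38.011 kJ/s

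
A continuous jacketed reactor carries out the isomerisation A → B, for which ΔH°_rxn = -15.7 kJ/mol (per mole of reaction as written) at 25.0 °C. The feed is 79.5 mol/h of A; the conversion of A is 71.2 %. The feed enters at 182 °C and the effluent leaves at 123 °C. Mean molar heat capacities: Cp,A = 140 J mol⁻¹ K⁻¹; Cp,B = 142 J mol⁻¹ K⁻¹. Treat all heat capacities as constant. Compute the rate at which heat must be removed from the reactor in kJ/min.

Q_out = 25.6 kJ/min

Extent of reaction ξ = 0.712 × 79.5 = 56.604 mol/h
Reaction term: ξ·ΔH°_rxn = 56.604 × -15.7 = -888.68 kJ/h
Sensible, feed 182→25 °C: -1747.4 kJ/h
Outlet flows (mol/h): A 22.896, B 56.604
Sensible, products 25→123 °C: 1101.8 kJ/h
Q = ΔH = -1534.3 kJ/h = -0.42618 kW
Heat removed = 25.571 kJ/min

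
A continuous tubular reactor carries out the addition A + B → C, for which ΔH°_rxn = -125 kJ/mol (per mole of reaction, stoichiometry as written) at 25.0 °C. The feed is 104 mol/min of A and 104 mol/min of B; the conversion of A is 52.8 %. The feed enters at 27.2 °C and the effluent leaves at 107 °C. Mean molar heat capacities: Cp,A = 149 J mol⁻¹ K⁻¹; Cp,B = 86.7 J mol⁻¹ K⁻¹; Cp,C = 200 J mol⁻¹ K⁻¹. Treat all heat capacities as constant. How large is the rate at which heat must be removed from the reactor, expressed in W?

Extent of reaction ξ = 0.528 × 104 = 54.912 mol/min
Reaction term: ξ·ΔH°_rxn = 54.912 × -125 = -6864 kJ/min
Sensible, feed 27.2→25 °C: -53.928 kJ/min
Outlet flows (mol/min): A 49.088, B 49.088, C 54.912
Sensible, products 25→107 °C: 1849.3 kJ/min
Q = ΔH = -5068.6 kJ/min = -84.477 kW
Heat removed = 84477 W

Q_out = 84500 W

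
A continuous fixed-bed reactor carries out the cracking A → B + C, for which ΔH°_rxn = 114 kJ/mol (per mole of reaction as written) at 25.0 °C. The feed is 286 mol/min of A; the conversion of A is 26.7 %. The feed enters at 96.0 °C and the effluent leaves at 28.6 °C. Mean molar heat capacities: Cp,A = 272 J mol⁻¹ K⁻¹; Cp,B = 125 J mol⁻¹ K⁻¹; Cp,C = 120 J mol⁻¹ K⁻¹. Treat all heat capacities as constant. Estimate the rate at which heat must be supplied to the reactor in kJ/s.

Q_in = 57.6 kJ/s

Extent of reaction ξ = 0.267 × 286 = 76.362 mol/min
Reaction term: ξ·ΔH°_rxn = 76.362 × 114 = 8705.3 kJ/min
Sensible, feed 96.0→25 °C: -5523.2 kJ/min
Outlet flows (mol/min): A 209.64, B 76.362, C 76.362
Sensible, products 25→28.6 °C: 272.63 kJ/min
Q = ΔH = 3454.7 kJ/min = 57.578 kW
Heat supplied = 57.578 kJ/s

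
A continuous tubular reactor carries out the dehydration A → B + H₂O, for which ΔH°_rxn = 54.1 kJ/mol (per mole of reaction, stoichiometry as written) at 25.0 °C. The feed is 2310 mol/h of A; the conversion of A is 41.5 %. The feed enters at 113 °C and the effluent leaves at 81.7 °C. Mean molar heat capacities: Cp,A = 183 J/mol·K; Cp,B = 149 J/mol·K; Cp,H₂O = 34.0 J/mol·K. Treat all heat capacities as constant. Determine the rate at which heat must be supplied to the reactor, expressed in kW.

Q_in = 10.7 kW

Extent of reaction ξ = 0.415 × 2310 = 958.65 mol/h
Reaction term: ξ·ΔH°_rxn = 958.65 × 54.1 = 51863 kJ/h
Sensible, feed 113→25 °C: -37200 kJ/h
Outlet flows (mol/h): A 1351.3, B 958.65, H₂O 958.65
Sensible, products 25→81.7 °C: 23969 kJ/h
Q = ΔH = 38632 kJ/h = 10.731 kW
Heat supplied = 10.731 kW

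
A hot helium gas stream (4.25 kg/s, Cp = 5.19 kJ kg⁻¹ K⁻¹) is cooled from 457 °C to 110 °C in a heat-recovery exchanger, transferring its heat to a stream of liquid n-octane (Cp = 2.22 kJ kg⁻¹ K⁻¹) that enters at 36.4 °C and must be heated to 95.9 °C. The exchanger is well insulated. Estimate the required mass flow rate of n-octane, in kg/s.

ṁ_c = 57.9 kg/s

Heat released by hot stream: Q = 4.25 × 5.19 × (457 − 110) = 7654 kJ/s
Energy balance on cold side (adiabatic exchanger): Q = ṁ_c·Cp_c·(T_c,out − T_c,in)
ṁ_c = 7654 / [2.22 × (95.9 − 36.4)] = 57.945 kg/s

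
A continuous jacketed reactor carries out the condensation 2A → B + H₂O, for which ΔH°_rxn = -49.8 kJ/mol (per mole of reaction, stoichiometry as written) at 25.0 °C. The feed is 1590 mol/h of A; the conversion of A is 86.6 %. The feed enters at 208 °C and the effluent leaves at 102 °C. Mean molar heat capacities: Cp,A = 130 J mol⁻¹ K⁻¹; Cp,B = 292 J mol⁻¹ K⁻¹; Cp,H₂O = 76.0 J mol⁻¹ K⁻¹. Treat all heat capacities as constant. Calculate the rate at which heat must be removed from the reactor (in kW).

Extent of reaction ξ = 0.866 × 1590 / 2 = 688.47 mol/h
Reaction term: ξ·ΔH°_rxn = 688.47 × -49.8 = -34286 kJ/h
Sensible, feed 208→25 °C: -37826 kJ/h
Outlet flows (mol/h): A 213.06, B 688.47, H₂O 688.47
Sensible, products 25→102 °C: 21641 kJ/h
Q = ΔH = -50471 kJ/h = -14.02 kW
Heat removed = 14.02 kW

Q_out = 14.0 kW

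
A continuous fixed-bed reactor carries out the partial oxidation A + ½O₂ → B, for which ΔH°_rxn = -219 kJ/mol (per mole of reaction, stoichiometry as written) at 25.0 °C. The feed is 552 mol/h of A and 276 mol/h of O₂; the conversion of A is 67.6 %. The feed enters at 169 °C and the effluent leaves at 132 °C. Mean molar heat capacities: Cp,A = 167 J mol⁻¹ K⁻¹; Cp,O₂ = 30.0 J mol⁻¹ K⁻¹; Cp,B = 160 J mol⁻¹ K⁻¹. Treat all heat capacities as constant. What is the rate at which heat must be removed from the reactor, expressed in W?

Extent of reaction ξ = 0.676 × 552 = 373.15 mol/h
Reaction term: ξ·ΔH°_rxn = 373.15 × -219 = -81720 kJ/h
Sensible, feed 169→25 °C: -14467 kJ/h
Outlet flows (mol/h): A 178.85, O₂ 89.424, B 373.15
Sensible, products 25→132 °C: 9871.2 kJ/h
Q = ΔH = -86316 kJ/h = -23.977 kW
Heat removed = 23977 W

Q_out = 24000 W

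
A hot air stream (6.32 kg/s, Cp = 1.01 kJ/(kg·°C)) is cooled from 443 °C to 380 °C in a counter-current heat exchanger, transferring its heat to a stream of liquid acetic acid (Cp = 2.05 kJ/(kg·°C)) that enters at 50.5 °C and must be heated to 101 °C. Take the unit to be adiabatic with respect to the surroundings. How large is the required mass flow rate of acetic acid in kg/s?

Heat released by hot stream: Q = 6.32 × 1.01 × (443 − 380) = 402.14 kJ/s
Energy balance on cold side (adiabatic exchanger): Q = ṁ_c·Cp_c·(T_c,out − T_c,in)
ṁ_c = 402.14 / [2.05 × (101 − 50.5)] = 3.8845 kg/s

ṁ_c = 3.88 kg/s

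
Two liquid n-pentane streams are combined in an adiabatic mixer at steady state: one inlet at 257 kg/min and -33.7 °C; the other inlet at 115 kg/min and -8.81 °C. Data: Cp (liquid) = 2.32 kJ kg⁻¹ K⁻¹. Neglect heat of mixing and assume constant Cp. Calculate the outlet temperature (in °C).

No heat crosses the boundary, so H_out = H_in.
Σ ṁᵢCp,ᵢTᵢ = 257×2.32×-33.7 + 115×2.32×-8.81 = -22444
Σ ṁᵢCp,ᵢ = 257×2.32 + 115×2.32 = 863.04
T_out = -22444 / 863.04 = -26.006 °C

T_out = -26.0 °C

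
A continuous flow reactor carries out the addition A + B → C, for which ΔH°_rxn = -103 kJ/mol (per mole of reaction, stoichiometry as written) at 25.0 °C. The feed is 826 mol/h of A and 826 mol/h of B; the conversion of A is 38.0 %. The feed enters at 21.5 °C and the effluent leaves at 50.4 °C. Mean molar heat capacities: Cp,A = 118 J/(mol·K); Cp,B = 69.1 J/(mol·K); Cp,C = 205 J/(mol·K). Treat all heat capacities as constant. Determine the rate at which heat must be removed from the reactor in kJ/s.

Q_out = 7.70 kJ/s

Extent of reaction ξ = 0.380 × 826 = 313.88 mol/h
Reaction term: ξ·ΔH°_rxn = 313.88 × -103 = -32330 kJ/h
Sensible, feed 21.5→25 °C: 540.91 kJ/h
Outlet flows (mol/h): A 512.12, B 512.12, C 313.88
Sensible, products 25→50.4 °C: 4068.1 kJ/h
Q = ΔH = -27721 kJ/h = -7.7002 kW
Heat removed = 7.7002 kJ/s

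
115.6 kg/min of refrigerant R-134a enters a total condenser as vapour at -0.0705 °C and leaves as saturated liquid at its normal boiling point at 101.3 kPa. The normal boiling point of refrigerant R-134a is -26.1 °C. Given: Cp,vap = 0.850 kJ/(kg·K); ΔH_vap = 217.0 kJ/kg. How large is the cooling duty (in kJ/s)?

Q_c = 461 kJ/s

vapour -0.0705→-26.1 °C: -22.125 kJ/kg
condensation at -26.1 °C: -217 kJ/kg
Δh = -22.125 + -217 = -239.13 kJ/kg
Q = ṁ·Δh = 115.6 kg/min × -239.13 kJ/kg = -27643 kJ/min
|Q| = 460.71 kW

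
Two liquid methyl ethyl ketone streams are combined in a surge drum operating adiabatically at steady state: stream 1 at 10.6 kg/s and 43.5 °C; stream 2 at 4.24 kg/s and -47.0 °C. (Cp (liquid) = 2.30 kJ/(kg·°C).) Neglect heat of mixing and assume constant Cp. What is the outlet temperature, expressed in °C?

T_out = 17.6 °C

Energy balance with Q = 0: Σ ṁᵢCp,ᵢ(T_out − Tᵢ) = 0
T_out = Σ ṁᵢCp,ᵢTᵢ / Σ ṁᵢCp,ᵢ
      = 602.19 / 34.132 = 17.643 °C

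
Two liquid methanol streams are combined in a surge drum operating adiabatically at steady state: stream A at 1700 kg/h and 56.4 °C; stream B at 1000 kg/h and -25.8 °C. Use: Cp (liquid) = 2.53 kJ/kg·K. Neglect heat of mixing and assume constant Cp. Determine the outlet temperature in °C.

No heat crosses the boundary, so H_out = H_in.
Σ ṁᵢCp,ᵢTᵢ = 1700×2.53×56.4 + 1000×2.53×-25.8 = 177300
Σ ṁᵢCp,ᵢ = 1700×2.53 + 1000×2.53 = 6831
T_out = 177300 / 6831 = 25.956 °C

T_out = 26.0 °C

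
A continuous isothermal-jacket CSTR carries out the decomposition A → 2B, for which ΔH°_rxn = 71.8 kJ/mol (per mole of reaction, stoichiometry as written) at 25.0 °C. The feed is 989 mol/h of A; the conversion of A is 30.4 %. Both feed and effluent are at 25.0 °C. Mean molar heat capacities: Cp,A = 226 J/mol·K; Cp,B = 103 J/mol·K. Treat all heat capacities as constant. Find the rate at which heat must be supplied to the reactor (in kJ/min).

Extent of reaction ξ = 0.304 × 989 = 300.66 mol/h
Reaction term: ξ·ΔH°_rxn = 300.66 × 71.8 = 21587 kJ/h
Q = ΔH = 21587 kJ/h = 5.9964 kW
Heat supplied = 359.79 kJ/min

Q_in = 360 kJ/min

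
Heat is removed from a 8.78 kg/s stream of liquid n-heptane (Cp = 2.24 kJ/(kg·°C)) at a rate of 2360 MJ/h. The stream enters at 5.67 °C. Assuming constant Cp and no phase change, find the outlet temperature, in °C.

T_out = -27.7 °C

Q = 2360 MJ/h = 655.56 kJ/s
ΔT = Q/(ṁ·Cp) = 655.56/(8.78×2.24) = 33.332 K
T_out = 5.67 − 33.332 = -27.662 °C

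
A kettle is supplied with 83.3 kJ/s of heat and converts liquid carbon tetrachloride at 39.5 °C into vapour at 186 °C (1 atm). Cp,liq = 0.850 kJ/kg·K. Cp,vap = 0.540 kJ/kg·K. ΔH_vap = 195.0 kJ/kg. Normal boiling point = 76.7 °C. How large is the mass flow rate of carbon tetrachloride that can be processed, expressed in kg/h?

ṁ = 1050 kg/h

Δh = 0.850×(76.7−39.5) + 195.0 + 0.540×(186−76.7) = 285.64 kJ/kg
Q = 83.3 kJ/s = 83.3 kJ/s = 299880 kJ/h
ṁ = Q/Δh = 299880 / 285.64 = 1049.8 kg/h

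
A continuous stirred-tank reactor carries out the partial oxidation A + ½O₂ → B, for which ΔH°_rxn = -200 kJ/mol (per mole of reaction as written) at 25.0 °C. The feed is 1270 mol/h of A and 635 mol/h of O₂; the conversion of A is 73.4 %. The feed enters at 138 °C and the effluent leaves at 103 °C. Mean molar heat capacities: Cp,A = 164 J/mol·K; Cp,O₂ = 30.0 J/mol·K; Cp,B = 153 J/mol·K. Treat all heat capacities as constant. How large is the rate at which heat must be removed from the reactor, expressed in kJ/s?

Extent of reaction ξ = 0.734 × 1270 = 932.18 mol/h
Reaction term: ξ·ΔH°_rxn = 932.18 × -200 = -186440 kJ/h
Sensible, feed 138→25 °C: -25688 kJ/h
Outlet flows (mol/h): A 337.82, O₂ 168.91, B 932.18
Sensible, products 25→103 °C: 15841 kJ/h
Q = ΔH = -196280 kJ/h = -54.523 kW
Heat removed = 54.523 kJ/s

Q_out = 54.5 kJ/s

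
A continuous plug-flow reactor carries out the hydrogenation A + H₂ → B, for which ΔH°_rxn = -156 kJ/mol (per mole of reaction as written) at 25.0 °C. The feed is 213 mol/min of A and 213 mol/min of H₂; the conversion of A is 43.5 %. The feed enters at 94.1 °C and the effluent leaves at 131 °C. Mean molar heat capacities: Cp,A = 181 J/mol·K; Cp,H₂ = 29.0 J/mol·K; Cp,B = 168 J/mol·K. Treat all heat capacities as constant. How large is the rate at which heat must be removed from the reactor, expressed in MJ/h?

Q_out = 793 MJ/h

Extent of reaction ξ = 0.435 × 213 = 92.655 mol/min
Reaction term: ξ·ΔH°_rxn = 92.655 × -156 = -14454 kJ/min
Sensible, feed 94.1→25 °C: -3090.8 kJ/min
Outlet flows (mol/min): A 120.34, H₂ 120.34, B 92.655
Sensible, products 25→131 °C: 4328.9 kJ/min
Q = ΔH = -13216 kJ/min = -220.27 kW
Heat removed = 792.97 MJ/h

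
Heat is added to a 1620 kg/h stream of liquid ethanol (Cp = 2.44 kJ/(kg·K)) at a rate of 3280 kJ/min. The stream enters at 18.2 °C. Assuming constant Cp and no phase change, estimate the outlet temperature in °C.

T_out = 68.0 °C

Q = 3280 kJ/min = 196800 kJ/h
ΔT = Q/(ṁ·Cp) = 196800/(1620×2.44) = 49.787 K
T_out = 18.2 + 49.787 = 67.987 °C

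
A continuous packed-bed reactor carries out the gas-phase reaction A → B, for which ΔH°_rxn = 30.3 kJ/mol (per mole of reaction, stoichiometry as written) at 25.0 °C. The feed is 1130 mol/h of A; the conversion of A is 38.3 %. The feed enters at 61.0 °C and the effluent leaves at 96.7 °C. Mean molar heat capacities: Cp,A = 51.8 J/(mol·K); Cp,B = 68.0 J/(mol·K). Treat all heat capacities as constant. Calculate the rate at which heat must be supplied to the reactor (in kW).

Extent of reaction ξ = 0.383 × 1130 = 432.79 mol/h
Reaction term: ξ·ΔH°_rxn = 432.79 × 30.3 = 13114 kJ/h
Sensible, feed 61.0→25 °C: -2107.2 kJ/h
Outlet flows (mol/h): A 697.21, B 432.79
Sensible, products 25→96.7 °C: 4699.6 kJ/h
Q = ΔH = 15706 kJ/h = 4.3628 kW
Heat supplied = 4.3628 kW

Q_in = 4.36 kW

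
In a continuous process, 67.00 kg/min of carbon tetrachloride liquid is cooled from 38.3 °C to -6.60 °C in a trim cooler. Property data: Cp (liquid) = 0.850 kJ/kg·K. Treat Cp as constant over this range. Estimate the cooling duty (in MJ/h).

Q_c = 153 MJ/h

Q = ṁ·Cp·ΔT = 67.00 × 0.850 × (-6.60 − 38.3) = -2557.1 kJ/min
Converting: 2557.1 / 60 s = 42.618 kW
Cooling duty = 153.42 MJ/h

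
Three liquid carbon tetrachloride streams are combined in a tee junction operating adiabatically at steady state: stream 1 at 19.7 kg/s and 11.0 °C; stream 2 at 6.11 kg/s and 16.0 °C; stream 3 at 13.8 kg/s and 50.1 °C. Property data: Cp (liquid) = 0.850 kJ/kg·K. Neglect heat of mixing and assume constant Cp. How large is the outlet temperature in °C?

No heat crosses the boundary, so H_out = H_in.
Σ ṁᵢCp,ᵢTᵢ = 19.7×0.850×11.0 + 6.11×0.850×16.0 + 13.8×0.850×50.1 = 854.96
Σ ṁᵢCp,ᵢ = 19.7×0.850 + 6.11×0.850 + 13.8×0.850 = 33.668
T_out = 854.96 / 33.668 = 25.394 °C

T_out = 25.4 °C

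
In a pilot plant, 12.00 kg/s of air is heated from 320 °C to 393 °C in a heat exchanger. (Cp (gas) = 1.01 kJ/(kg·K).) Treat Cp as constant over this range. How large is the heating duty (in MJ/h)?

Q = 3190 MJ/h

Q = ṁ·Cp·ΔT = 12.00 × 1.01 × (393 − 320) = 884.76 kJ/s
Heating duty = 3185.1 MJ/h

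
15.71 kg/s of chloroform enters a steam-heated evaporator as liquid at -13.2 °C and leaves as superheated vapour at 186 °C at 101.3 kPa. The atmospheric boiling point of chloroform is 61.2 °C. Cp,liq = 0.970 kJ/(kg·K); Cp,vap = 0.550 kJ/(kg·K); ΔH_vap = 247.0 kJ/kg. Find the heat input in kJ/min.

liquid -13.2→61.2 °C: 72.168 kJ/kg
vaporisation at 61.2 °C: 247 kJ/kg
vapour 61.2→186 °C: 68.64 kJ/kg
Δh = 72.168 + 247 + 68.64 = 387.81 kJ/kg
Q = ṁ·Δh = 15.71 kg/s × 387.81 kJ/kg = 6092.5 kJ/s
|Q| = 6092.5 kW = 365550 kJ/min

Q = 366000 kJ/min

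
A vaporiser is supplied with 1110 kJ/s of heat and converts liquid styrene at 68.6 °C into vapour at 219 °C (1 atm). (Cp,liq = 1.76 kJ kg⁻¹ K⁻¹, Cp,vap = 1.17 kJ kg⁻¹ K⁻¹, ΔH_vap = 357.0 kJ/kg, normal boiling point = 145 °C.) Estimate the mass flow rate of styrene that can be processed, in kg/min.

Δh = 1.76×(145−68.6) + 357.0 + 1.17×(219−145) = 578.04 kJ/kg
Q = 1110 kJ/s = 1110 kJ/s = 66600 kJ/min
ṁ = Q/Δh = 66600 / 578.04 = 115.22 kg/min

ṁ = 115 kg/min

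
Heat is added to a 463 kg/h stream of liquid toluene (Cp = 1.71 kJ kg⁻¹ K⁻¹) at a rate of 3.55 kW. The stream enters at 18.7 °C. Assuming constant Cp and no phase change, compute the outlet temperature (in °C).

Q = 3.55 kW = 12780 kJ/h
ΔT = Q/(ṁ·Cp) = 12780/(463×1.71) = 16.142 K
T_out = 18.7 + 16.142 = 34.842 °C

T_out = 34.8 °C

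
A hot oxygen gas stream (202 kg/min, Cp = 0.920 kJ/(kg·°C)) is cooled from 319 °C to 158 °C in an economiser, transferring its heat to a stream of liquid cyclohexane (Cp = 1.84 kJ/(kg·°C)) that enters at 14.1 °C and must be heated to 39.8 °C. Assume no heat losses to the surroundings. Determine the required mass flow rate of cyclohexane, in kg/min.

ṁ_c = 633 kg/min

Heat released by hot stream: Q = 202 × 0.920 × (319 − 158) = 29920 kJ/min
Energy balance on cold side (adiabatic exchanger): Q = ṁ_c·Cp_c·(T_c,out − T_c,in)
ṁ_c = 29920 / [1.84 × (39.8 − 14.1)] = 632.72 kg/min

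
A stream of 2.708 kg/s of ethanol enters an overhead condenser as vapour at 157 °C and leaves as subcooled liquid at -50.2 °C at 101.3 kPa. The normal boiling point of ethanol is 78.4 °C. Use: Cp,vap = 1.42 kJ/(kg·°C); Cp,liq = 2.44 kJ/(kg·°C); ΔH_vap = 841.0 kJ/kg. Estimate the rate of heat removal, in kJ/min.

vapour 157→78.4 °C: -111.61 kJ/kg
condensation at 78.4 °C: -841 kJ/kg
liquid 78.4→-50.2 °C: -313.78 kJ/kg
Δh = -111.61 + -841 + -313.78 = -1266.4 kJ/kg
Q = ṁ·Δh = 2.708 kg/s × -1266.4 kJ/kg = -3429.4 kJ/s
|Q| = 3429.4 kW = 205760 kJ/min

Q_c = 206000 kJ/min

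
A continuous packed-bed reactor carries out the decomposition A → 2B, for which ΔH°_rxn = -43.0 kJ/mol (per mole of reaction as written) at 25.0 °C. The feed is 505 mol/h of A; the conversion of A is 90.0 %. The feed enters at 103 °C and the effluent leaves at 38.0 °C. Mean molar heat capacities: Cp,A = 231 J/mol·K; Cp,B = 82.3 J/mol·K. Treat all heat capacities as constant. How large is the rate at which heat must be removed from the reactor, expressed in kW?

Q_out = 7.64 kW

Extent of reaction ξ = 0.900 × 505 = 454.5 mol/h
Reaction term: ξ·ΔH°_rxn = 454.5 × -43.0 = -19544 kJ/h
Sensible, feed 103→25 °C: -9099.1 kJ/h
Outlet flows (mol/h): A 50.5, B 909
Sensible, products 25→38.0 °C: 1124.2 kJ/h
Q = ΔH = -27518 kJ/h = -7.644 kW
Heat removed = 7.644 kW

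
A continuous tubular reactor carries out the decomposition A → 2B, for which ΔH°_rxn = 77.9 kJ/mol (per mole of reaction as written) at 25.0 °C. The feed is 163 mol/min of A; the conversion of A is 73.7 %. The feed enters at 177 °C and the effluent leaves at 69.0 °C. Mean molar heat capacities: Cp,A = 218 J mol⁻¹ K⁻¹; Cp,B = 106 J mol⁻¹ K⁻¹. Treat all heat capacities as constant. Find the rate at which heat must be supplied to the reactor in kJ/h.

Q_in = 329000 kJ/h

Extent of reaction ξ = 0.737 × 163 = 120.13 mol/min
Reaction term: ξ·ΔH°_rxn = 120.13 × 77.9 = 9358.2 kJ/min
Sensible, feed 177→25 °C: -5401.2 kJ/min
Outlet flows (mol/min): A 42.869, B 240.26
Sensible, products 25→69.0 °C: 1531.8 kJ/min
Q = ΔH = 5488.8 kJ/min = 91.48 kW
Heat supplied = 329330 kJ/h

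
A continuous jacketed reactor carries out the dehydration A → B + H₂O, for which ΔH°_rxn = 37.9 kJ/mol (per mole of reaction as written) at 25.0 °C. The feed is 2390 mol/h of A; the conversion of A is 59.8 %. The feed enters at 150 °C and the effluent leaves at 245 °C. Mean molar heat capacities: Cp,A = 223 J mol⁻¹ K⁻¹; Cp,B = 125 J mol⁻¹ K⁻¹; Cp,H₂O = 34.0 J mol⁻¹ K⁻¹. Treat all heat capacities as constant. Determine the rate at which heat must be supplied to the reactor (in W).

Q_in = 23500 W

Extent of reaction ξ = 0.598 × 2390 = 1429.2 mol/h
Reaction term: ξ·ΔH°_rxn = 1429.2 × 37.9 = 54167 kJ/h
Sensible, feed 150→25 °C: -66621 kJ/h
Outlet flows (mol/h): A 960.78, B 1429.2, H₂O 1429.2
Sensible, products 25→245 °C: 97130 kJ/h
Q = ΔH = 84676 kJ/h = 23.521 kW
Heat supplied = 23521 W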